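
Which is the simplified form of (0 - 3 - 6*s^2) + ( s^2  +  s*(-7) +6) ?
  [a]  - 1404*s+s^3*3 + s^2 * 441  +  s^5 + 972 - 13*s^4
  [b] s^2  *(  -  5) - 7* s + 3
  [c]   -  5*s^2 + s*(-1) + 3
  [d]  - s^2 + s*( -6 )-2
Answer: b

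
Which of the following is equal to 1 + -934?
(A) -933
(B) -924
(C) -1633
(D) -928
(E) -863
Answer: A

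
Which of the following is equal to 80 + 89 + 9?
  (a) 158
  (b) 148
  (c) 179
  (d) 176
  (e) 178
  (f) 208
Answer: e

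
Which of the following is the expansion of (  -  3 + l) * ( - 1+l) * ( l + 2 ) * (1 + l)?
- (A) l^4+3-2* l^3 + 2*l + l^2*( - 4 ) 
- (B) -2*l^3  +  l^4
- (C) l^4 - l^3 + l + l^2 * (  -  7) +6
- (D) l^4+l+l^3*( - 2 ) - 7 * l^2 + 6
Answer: C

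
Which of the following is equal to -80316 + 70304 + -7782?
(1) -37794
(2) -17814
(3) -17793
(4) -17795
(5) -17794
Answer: 5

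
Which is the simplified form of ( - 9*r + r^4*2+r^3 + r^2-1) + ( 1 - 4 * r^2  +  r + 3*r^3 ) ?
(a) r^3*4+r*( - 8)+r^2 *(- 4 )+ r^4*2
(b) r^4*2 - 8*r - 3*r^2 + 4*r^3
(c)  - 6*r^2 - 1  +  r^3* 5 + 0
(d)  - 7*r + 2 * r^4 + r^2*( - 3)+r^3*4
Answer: b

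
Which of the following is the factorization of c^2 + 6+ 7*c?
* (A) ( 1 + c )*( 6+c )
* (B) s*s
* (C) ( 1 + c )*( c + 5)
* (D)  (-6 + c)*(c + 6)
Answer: A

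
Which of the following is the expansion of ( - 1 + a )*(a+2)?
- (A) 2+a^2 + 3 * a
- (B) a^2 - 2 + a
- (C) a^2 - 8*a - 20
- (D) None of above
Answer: B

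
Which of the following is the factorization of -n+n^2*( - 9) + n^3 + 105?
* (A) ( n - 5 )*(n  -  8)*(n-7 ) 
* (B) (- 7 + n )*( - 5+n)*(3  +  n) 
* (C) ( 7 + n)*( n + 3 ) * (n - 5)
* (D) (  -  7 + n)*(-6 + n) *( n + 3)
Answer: B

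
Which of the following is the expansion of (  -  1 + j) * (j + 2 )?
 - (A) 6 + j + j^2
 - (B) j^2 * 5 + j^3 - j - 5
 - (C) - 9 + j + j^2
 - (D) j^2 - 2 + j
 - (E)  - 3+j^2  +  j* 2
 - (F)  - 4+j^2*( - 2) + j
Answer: D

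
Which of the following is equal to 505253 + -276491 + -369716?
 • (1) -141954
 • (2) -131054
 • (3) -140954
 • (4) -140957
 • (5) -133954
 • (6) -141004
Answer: 3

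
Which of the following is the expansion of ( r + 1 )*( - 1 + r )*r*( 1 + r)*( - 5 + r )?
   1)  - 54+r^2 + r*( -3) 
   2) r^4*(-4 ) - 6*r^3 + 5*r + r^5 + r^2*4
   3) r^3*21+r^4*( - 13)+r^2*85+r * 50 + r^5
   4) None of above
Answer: 2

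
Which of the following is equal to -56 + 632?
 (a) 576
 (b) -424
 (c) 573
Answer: a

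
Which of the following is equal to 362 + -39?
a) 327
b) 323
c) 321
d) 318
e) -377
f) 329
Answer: b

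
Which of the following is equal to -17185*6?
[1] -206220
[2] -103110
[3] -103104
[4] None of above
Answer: 2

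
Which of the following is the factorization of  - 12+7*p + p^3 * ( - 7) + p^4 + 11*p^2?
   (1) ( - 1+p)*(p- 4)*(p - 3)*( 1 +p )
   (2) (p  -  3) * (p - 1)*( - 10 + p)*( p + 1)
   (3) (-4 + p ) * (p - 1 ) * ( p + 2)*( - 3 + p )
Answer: 1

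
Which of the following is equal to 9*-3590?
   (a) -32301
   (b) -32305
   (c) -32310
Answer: c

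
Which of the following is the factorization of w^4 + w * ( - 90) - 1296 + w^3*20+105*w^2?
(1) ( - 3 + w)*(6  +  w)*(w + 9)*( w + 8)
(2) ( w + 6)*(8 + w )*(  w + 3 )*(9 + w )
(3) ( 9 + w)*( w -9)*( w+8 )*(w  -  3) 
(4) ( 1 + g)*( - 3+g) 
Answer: 1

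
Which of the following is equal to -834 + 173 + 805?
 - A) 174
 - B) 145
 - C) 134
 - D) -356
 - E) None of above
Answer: E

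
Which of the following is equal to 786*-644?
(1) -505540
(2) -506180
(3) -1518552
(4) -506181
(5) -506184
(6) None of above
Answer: 5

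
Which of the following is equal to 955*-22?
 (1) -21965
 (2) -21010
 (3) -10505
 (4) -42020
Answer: 2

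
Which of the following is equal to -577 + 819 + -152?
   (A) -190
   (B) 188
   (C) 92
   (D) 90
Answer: D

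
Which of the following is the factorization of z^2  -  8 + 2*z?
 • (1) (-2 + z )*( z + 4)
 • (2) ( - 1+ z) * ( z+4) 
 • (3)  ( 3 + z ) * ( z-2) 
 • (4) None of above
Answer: 1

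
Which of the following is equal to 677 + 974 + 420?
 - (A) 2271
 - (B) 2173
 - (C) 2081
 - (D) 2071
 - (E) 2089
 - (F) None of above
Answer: D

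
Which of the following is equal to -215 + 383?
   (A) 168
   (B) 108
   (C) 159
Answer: A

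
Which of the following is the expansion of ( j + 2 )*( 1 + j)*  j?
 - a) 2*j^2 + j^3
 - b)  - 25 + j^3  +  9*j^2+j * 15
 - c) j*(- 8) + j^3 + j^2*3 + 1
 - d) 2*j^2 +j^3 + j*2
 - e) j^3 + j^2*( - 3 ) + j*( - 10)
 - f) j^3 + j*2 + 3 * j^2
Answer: f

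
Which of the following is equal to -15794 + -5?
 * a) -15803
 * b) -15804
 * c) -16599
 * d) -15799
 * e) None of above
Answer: d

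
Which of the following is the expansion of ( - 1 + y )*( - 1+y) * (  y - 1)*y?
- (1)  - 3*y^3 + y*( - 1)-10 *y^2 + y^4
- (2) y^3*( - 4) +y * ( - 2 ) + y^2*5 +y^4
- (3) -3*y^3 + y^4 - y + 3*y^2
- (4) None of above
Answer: 3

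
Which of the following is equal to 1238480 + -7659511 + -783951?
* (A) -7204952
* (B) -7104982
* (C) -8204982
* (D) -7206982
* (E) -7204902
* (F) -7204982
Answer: F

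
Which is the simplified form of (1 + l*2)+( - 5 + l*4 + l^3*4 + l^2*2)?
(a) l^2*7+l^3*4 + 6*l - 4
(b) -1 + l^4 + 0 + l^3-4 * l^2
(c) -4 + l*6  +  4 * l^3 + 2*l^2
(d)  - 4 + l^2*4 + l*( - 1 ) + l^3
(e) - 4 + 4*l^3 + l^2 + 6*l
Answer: c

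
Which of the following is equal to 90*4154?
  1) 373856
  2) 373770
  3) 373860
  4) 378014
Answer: 3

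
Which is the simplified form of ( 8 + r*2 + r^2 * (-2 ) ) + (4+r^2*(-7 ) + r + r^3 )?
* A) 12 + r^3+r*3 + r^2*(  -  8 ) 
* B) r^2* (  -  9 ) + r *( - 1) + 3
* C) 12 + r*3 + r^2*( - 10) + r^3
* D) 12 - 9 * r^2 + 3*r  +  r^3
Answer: D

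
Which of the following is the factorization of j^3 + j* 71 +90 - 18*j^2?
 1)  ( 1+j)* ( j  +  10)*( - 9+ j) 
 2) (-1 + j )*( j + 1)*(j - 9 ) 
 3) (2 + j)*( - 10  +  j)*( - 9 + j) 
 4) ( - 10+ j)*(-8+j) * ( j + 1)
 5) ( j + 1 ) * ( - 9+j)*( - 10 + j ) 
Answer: 5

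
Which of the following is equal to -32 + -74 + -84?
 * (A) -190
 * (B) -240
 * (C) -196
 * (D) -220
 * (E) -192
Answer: A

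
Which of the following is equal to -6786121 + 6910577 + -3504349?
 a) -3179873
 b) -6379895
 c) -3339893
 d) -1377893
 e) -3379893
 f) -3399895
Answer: e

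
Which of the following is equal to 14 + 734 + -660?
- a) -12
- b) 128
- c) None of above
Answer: c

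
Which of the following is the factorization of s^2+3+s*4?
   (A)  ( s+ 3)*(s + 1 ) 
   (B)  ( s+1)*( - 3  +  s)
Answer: A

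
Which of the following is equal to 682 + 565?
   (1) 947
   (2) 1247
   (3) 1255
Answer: 2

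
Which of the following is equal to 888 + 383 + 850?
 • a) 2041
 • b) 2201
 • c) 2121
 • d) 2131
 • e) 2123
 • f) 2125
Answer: c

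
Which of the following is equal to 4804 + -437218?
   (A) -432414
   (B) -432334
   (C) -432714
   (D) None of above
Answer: A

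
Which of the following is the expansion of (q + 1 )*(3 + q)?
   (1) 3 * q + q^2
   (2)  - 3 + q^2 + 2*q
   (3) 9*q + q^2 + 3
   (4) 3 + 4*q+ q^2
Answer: 4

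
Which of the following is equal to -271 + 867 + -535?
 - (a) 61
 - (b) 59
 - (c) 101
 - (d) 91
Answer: a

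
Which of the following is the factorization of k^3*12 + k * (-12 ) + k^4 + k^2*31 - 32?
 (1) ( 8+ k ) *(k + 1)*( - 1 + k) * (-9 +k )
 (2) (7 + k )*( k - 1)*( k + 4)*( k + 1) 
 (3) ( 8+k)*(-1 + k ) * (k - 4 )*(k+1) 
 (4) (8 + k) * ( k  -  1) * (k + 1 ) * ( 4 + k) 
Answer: 4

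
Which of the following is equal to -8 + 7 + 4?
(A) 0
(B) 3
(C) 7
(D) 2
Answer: B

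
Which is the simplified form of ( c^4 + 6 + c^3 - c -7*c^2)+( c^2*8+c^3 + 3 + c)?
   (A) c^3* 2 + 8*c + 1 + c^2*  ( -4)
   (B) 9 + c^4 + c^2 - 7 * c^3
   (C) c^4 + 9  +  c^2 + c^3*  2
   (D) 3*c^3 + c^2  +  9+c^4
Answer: C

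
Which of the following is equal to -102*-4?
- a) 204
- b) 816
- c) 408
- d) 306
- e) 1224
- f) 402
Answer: c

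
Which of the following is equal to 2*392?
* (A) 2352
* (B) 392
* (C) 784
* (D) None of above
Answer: C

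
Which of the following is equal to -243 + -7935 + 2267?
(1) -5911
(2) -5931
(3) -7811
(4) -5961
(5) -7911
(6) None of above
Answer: 1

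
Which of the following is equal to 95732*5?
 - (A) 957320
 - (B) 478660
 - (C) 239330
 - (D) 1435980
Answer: B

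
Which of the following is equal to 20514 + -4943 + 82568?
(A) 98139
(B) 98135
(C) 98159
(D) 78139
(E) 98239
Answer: A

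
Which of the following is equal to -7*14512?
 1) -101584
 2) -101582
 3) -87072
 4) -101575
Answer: 1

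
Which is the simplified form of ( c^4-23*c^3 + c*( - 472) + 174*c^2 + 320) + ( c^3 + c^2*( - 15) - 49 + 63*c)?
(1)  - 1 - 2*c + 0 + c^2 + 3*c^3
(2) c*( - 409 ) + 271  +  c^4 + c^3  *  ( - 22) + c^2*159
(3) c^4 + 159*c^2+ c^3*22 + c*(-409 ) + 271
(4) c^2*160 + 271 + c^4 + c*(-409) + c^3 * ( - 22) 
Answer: 2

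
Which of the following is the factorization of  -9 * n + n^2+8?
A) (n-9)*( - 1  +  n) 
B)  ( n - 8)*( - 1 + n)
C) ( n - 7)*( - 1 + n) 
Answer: B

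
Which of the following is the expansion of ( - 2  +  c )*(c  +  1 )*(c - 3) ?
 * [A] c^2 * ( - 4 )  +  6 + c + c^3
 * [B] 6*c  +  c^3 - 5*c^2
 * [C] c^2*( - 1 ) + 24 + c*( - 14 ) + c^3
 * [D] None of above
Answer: A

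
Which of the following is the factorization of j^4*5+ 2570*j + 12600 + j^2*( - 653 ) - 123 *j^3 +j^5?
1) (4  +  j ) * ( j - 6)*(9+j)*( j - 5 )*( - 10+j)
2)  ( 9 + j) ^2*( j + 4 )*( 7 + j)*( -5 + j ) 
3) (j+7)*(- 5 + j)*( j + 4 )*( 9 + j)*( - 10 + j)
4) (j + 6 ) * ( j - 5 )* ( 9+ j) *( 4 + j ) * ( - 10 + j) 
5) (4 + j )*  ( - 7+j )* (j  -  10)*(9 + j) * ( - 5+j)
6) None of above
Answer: 3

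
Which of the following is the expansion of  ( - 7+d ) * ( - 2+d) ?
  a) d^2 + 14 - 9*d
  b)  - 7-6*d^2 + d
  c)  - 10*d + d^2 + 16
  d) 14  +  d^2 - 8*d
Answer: a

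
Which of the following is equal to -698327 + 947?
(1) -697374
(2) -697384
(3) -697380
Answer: 3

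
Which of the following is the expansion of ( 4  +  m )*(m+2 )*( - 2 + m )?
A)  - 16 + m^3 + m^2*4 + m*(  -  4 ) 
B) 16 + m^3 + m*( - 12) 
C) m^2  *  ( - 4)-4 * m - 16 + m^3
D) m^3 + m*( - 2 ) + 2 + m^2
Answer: A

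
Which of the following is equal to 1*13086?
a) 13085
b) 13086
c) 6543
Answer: b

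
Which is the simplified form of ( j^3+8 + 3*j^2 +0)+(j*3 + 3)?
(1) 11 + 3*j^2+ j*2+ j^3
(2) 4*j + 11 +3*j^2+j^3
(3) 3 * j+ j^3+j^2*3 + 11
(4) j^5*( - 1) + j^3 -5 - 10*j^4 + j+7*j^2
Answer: 3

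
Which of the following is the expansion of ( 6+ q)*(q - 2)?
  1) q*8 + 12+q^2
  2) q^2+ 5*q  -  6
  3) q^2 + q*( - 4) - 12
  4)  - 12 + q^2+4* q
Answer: 4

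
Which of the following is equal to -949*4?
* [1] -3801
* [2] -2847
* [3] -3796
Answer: 3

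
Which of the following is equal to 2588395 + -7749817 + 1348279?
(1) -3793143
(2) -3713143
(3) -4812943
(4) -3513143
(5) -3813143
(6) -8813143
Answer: 5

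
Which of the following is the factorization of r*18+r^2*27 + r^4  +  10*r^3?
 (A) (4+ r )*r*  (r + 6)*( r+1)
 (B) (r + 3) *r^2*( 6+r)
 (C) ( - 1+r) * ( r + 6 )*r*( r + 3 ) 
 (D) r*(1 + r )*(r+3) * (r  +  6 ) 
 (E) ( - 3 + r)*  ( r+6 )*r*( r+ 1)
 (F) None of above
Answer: D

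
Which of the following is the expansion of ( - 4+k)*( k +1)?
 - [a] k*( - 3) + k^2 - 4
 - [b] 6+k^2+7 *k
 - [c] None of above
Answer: a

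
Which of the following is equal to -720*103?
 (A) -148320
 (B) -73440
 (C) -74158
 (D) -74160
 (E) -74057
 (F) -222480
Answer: D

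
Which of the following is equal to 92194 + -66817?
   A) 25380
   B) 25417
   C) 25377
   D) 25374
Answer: C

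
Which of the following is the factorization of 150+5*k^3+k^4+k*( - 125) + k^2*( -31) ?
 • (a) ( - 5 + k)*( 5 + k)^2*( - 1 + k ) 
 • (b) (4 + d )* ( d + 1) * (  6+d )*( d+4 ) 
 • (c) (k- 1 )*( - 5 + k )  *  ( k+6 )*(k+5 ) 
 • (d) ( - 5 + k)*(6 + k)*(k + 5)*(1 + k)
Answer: c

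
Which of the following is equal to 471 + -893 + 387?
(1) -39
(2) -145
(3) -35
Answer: 3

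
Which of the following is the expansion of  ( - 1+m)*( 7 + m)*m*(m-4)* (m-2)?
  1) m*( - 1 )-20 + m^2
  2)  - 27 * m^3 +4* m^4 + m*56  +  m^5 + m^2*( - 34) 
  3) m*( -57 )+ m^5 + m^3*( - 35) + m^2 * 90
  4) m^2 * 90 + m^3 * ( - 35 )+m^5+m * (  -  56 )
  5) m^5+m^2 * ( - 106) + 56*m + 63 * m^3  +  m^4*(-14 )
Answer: 4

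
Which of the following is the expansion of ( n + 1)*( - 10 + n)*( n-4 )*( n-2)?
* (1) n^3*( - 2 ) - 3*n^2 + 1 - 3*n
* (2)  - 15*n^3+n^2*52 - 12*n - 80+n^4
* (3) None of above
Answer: 2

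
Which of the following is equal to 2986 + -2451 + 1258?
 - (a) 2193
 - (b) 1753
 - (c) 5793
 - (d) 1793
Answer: d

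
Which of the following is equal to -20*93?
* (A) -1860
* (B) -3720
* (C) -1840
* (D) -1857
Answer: A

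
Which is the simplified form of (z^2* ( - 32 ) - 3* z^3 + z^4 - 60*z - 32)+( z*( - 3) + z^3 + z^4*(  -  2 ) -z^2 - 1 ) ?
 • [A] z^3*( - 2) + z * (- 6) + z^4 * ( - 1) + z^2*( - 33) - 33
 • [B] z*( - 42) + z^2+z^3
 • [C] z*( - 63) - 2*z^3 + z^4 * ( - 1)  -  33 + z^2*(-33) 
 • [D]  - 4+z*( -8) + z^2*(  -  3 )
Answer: C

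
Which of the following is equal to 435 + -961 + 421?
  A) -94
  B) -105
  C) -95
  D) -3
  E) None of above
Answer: B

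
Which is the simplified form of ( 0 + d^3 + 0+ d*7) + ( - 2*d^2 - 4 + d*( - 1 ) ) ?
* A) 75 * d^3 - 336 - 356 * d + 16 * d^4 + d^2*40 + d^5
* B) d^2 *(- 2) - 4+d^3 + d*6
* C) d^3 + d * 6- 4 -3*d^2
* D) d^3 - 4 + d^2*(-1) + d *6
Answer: B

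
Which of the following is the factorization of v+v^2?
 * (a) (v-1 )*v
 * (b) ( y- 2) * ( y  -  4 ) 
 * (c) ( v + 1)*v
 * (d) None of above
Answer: c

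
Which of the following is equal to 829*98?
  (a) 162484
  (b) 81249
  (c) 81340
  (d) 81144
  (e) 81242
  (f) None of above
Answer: e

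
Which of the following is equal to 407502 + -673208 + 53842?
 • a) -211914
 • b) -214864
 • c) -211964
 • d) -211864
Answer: d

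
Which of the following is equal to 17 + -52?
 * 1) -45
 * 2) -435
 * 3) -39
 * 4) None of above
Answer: 4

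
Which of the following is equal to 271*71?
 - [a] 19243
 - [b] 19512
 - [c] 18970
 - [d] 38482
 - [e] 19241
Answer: e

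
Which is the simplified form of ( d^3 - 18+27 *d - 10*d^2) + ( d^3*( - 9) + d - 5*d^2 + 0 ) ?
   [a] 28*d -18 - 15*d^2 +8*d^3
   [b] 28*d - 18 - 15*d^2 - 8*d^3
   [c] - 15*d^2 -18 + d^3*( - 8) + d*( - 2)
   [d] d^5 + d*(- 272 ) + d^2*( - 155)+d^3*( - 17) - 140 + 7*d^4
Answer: b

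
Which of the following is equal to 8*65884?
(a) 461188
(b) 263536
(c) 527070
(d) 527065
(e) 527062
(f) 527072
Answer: f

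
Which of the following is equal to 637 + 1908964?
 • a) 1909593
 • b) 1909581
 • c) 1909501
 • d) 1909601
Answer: d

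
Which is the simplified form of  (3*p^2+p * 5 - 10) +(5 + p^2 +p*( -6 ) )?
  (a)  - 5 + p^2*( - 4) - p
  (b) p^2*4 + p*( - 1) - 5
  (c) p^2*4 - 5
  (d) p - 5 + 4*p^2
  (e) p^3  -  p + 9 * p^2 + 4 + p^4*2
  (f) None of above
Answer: b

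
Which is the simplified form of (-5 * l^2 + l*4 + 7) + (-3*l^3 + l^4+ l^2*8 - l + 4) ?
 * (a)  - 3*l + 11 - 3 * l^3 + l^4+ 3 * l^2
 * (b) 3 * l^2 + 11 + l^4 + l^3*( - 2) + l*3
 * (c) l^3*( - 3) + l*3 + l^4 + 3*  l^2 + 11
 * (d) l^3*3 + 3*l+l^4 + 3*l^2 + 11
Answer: c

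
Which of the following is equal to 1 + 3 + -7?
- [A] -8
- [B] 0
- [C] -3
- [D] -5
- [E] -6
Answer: C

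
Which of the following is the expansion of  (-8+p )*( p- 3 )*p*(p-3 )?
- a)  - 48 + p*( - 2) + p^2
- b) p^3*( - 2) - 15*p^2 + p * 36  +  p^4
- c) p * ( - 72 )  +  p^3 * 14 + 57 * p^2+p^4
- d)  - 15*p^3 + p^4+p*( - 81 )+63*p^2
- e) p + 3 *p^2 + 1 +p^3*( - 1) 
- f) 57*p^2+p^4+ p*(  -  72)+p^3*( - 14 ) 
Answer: f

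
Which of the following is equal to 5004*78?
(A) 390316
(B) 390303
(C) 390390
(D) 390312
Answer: D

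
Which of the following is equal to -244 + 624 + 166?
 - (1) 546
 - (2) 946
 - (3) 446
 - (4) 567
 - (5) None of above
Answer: 1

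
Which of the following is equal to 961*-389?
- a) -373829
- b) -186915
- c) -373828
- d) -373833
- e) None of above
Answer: a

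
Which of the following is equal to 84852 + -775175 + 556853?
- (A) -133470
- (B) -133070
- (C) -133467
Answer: A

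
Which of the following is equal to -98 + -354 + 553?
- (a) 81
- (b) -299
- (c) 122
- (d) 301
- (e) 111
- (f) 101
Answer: f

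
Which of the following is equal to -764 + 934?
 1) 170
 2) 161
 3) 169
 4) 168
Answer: 1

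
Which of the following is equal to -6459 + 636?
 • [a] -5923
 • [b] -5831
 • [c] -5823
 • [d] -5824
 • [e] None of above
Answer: c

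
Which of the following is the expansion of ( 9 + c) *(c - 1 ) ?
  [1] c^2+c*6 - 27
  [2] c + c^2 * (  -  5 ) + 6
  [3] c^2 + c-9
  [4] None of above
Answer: 4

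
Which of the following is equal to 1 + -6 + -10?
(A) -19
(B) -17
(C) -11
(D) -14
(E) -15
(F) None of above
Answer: E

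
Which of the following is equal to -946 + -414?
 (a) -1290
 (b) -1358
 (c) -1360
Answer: c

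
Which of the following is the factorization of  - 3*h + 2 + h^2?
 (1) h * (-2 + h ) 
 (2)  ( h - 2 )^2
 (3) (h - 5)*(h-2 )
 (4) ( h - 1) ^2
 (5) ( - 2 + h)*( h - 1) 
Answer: 5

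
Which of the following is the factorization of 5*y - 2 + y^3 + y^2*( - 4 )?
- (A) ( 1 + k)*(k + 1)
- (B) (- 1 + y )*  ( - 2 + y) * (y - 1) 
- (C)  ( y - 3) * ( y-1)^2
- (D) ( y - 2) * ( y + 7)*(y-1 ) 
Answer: B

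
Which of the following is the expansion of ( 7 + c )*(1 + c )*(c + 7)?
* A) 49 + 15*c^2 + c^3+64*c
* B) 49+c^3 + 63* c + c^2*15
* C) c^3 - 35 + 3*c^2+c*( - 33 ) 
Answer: B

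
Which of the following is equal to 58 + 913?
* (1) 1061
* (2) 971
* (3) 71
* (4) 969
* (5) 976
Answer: 2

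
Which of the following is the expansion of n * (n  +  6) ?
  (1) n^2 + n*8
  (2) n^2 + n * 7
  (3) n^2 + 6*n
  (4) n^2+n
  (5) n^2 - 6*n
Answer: 3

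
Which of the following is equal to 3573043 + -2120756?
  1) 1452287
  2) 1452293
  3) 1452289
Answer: 1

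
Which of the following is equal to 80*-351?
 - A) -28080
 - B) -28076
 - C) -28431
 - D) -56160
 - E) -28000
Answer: A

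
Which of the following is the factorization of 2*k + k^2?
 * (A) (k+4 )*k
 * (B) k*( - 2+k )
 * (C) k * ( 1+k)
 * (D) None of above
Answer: D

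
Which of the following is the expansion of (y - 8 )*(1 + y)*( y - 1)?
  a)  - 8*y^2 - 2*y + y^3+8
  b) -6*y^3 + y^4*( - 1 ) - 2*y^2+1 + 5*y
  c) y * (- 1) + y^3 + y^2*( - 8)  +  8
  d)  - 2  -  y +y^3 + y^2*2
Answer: c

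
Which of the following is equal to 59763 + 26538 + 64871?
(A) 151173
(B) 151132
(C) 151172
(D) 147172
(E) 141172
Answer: C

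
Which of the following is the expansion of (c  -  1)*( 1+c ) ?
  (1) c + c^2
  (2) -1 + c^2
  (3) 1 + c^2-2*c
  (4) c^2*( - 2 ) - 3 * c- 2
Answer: 2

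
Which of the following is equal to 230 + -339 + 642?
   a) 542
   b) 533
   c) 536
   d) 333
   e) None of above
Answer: b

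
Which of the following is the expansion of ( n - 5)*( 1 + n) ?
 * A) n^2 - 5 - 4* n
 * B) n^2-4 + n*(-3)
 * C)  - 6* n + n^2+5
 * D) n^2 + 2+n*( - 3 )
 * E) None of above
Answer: A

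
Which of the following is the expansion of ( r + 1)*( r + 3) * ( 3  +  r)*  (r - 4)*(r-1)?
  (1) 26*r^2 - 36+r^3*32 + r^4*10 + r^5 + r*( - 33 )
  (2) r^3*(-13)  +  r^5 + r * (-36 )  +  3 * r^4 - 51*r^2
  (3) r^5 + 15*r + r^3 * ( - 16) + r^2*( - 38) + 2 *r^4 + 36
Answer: 3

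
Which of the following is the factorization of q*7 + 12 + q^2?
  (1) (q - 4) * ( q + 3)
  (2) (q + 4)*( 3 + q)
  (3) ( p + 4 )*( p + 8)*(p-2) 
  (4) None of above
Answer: 2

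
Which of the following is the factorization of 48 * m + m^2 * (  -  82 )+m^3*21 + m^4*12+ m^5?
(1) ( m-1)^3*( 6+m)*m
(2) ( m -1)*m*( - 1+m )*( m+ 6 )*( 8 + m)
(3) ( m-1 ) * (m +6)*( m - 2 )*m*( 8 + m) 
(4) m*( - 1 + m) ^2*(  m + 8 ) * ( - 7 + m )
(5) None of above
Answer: 2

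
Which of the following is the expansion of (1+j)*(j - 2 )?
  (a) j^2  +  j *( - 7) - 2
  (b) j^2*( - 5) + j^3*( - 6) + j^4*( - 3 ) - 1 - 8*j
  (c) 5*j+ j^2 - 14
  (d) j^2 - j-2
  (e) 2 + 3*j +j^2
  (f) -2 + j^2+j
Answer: d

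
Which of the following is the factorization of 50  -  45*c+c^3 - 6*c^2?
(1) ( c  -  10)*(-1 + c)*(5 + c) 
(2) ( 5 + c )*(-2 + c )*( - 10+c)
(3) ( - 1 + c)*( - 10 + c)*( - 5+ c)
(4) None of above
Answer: 1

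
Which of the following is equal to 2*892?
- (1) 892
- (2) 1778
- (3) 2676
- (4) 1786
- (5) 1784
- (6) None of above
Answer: 5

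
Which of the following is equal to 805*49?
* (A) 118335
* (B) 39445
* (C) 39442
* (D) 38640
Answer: B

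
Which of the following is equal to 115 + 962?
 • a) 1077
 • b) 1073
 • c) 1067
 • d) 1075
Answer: a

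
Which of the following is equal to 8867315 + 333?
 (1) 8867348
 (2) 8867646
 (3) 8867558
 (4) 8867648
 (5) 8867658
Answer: 4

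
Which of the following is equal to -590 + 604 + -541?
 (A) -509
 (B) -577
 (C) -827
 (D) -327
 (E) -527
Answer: E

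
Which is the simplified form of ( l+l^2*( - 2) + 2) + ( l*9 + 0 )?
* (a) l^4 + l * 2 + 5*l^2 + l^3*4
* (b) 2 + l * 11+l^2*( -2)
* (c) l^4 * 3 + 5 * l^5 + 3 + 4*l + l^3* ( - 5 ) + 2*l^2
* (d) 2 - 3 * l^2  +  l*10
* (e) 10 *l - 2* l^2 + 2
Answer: e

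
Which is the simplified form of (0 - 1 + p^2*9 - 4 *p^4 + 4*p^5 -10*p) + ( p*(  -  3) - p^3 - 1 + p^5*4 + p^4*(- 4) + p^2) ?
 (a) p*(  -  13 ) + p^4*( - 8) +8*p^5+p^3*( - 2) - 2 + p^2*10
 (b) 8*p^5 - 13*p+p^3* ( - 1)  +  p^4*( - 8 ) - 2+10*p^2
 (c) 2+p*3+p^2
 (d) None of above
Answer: b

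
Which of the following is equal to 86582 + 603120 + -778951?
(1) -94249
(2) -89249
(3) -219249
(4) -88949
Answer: 2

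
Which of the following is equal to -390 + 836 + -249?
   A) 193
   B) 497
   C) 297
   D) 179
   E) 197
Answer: E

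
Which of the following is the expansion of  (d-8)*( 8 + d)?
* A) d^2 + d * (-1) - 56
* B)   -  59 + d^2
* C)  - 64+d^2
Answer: C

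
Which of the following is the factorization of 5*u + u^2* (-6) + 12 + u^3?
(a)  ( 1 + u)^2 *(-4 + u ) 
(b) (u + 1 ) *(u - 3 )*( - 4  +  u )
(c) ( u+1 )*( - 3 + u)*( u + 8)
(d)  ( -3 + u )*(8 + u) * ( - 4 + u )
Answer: b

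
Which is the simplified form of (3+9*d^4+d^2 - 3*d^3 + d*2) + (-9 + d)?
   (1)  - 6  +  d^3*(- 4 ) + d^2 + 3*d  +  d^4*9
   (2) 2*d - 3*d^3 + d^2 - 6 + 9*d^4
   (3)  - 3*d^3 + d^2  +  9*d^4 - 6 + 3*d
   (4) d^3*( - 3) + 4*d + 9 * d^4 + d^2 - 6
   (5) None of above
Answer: 3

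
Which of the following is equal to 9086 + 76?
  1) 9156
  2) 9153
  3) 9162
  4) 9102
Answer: 3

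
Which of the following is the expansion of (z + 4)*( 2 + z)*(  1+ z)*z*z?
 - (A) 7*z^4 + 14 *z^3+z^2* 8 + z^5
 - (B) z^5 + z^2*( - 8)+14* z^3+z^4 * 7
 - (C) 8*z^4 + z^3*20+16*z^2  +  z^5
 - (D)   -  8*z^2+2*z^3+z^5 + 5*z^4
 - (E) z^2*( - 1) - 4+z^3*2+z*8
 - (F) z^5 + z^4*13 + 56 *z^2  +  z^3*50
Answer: A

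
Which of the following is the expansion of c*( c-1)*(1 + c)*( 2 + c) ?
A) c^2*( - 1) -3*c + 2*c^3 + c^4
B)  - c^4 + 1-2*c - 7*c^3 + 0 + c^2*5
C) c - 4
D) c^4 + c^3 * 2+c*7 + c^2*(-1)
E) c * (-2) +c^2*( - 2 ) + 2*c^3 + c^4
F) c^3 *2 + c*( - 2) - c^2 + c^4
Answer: F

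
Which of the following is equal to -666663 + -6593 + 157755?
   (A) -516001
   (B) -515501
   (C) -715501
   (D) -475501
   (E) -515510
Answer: B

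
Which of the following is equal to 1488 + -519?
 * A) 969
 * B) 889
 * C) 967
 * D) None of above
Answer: A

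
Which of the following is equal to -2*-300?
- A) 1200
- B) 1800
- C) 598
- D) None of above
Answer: D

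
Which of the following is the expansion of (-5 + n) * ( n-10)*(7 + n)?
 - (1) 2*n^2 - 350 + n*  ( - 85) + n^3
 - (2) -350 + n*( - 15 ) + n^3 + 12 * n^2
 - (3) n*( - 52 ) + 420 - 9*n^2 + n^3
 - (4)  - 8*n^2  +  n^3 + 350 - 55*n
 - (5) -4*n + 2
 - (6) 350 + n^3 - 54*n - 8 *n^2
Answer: 4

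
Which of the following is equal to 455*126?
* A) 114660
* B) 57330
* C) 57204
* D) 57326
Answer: B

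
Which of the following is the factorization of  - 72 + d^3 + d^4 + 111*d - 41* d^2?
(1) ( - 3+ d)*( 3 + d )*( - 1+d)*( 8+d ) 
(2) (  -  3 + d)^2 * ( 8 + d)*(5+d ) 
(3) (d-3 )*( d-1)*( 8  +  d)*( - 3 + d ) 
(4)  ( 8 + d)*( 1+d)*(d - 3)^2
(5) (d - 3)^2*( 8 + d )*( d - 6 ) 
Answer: 3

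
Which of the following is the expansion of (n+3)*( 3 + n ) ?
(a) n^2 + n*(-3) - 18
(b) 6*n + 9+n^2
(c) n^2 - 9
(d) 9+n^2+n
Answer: b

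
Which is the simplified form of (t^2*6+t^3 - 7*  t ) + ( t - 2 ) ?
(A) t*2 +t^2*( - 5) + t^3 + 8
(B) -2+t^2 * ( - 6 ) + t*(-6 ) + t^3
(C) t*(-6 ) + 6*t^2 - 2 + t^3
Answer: C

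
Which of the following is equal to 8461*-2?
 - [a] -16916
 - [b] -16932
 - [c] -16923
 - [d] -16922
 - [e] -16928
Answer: d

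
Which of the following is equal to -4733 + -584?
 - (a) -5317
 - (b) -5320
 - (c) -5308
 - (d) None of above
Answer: a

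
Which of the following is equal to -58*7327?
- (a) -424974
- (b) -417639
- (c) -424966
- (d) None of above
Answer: c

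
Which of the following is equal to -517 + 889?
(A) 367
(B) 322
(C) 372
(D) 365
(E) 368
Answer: C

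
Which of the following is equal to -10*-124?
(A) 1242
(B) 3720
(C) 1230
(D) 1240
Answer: D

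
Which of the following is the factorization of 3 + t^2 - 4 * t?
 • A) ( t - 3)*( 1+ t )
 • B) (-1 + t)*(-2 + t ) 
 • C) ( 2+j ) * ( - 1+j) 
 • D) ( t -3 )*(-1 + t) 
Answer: D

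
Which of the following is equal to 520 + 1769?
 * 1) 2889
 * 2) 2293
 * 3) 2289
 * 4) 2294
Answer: 3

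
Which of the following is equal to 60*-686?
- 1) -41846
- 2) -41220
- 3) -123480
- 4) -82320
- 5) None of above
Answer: 5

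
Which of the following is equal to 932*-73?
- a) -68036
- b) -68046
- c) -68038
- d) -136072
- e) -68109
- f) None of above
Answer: a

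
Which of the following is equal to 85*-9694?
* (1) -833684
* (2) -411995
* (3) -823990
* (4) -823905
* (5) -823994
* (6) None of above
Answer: 3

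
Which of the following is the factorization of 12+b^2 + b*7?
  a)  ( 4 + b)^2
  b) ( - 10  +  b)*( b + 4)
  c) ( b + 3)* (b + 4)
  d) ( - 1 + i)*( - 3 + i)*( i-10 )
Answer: c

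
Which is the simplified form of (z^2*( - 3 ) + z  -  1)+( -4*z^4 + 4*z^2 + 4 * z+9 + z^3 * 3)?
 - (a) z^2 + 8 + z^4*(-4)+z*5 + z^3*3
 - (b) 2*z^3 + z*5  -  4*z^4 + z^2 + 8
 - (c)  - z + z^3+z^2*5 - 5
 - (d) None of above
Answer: a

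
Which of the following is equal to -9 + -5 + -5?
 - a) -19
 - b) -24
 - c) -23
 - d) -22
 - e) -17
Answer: a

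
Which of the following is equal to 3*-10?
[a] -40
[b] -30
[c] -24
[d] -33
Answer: b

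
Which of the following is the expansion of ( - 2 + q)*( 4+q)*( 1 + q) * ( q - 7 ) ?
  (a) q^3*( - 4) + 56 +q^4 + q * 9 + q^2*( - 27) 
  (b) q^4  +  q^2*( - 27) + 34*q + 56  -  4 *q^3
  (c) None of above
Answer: b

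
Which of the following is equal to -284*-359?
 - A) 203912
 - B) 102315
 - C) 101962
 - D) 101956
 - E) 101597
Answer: D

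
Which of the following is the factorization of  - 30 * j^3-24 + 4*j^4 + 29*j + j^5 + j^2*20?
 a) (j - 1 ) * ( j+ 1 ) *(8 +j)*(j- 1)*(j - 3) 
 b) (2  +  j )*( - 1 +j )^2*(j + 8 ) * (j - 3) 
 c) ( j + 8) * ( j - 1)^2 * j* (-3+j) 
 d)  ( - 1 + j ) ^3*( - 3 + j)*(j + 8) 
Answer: a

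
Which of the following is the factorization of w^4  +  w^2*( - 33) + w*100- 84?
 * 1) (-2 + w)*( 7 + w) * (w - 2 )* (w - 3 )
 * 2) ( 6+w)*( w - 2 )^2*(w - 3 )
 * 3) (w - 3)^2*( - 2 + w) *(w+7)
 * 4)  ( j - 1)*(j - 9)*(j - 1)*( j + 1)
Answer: 1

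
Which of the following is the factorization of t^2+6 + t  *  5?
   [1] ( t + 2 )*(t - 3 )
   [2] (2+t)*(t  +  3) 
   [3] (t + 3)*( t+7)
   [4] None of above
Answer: 2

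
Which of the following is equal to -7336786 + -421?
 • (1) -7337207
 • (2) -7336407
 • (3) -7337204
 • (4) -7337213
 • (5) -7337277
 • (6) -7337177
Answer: 1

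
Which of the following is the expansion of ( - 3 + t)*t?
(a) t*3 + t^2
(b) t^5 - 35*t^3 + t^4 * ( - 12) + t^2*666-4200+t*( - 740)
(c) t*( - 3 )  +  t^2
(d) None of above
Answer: c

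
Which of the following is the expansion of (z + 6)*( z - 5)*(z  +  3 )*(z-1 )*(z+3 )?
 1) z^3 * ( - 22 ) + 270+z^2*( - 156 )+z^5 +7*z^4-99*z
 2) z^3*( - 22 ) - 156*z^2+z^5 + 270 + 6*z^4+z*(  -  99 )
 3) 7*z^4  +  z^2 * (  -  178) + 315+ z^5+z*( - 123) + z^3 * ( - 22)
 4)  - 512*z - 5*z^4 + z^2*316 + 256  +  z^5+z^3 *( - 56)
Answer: 2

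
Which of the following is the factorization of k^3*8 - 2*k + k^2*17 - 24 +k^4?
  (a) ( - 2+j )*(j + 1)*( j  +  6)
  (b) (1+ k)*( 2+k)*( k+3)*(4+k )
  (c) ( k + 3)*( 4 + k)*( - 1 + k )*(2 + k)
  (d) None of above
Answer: c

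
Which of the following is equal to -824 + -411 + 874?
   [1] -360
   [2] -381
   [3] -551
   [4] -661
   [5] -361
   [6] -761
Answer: 5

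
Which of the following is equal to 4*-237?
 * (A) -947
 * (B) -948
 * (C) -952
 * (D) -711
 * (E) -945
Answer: B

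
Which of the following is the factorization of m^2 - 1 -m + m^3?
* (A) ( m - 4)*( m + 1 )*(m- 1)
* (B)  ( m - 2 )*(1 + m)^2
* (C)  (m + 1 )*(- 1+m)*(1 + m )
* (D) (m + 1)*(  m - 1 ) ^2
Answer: C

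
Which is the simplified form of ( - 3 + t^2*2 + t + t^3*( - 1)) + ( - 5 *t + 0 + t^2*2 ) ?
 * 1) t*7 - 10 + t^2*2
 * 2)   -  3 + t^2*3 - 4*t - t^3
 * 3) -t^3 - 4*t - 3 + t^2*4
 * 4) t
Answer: 3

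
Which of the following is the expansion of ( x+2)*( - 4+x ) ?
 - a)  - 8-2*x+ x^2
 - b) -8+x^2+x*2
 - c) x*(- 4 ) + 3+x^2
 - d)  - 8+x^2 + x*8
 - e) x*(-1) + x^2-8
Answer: a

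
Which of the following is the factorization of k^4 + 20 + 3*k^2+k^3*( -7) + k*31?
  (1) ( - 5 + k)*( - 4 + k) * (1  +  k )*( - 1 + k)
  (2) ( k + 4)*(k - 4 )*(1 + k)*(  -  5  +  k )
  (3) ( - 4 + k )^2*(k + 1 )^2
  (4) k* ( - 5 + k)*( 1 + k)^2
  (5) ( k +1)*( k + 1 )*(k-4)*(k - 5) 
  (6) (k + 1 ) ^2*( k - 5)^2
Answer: 5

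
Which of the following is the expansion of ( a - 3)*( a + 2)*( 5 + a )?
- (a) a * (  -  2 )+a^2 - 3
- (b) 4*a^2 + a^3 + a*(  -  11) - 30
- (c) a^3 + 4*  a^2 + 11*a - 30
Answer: b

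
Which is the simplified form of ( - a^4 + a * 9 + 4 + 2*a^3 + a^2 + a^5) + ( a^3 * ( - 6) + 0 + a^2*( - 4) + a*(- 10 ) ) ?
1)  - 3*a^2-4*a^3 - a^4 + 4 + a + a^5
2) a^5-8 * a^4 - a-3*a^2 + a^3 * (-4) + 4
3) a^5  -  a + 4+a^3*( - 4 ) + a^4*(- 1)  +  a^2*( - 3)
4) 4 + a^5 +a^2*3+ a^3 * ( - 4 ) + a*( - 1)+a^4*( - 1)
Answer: 3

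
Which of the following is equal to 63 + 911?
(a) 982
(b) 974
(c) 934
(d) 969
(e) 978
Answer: b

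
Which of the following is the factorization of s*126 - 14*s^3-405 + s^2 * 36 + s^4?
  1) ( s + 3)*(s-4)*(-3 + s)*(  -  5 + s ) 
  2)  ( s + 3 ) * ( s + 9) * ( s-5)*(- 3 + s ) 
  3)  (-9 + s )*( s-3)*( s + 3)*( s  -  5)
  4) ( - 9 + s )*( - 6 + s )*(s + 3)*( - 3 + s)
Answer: 3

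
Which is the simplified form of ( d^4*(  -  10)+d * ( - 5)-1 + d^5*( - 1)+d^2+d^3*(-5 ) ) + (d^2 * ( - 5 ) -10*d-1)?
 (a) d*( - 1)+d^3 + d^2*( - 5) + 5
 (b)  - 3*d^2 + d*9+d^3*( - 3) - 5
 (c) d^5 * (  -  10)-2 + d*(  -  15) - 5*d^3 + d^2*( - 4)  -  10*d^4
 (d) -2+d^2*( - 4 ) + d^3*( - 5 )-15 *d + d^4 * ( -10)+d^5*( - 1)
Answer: d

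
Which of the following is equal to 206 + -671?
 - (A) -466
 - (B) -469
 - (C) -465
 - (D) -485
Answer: C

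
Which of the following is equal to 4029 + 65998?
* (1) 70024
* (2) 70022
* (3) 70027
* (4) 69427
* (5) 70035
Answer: 3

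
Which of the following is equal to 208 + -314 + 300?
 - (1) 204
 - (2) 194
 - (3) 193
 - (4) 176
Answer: 2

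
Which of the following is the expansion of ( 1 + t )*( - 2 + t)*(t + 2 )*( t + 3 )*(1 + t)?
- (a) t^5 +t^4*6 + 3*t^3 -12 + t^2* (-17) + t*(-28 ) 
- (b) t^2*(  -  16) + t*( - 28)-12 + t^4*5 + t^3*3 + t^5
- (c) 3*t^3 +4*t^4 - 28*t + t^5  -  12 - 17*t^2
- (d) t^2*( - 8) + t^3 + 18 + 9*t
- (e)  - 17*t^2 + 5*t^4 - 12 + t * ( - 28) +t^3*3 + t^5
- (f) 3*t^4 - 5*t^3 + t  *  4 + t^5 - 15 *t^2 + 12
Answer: e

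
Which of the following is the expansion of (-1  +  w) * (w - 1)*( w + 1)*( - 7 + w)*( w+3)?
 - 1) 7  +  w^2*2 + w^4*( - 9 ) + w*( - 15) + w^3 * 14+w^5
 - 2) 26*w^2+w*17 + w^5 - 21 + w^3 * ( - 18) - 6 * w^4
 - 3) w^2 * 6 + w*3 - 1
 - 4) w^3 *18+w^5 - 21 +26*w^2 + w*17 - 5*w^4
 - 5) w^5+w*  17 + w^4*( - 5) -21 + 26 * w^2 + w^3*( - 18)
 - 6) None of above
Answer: 5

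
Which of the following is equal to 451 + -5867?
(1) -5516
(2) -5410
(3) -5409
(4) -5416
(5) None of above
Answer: 4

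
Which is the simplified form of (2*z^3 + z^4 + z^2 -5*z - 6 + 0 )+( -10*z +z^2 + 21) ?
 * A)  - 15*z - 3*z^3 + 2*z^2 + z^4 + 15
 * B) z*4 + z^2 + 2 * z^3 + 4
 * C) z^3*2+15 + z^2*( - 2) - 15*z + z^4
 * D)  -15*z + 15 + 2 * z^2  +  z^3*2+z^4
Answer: D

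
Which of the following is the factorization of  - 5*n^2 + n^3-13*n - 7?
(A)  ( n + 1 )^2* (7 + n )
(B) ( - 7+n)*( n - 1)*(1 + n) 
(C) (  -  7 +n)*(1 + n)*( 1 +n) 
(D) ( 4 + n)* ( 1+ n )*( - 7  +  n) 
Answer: C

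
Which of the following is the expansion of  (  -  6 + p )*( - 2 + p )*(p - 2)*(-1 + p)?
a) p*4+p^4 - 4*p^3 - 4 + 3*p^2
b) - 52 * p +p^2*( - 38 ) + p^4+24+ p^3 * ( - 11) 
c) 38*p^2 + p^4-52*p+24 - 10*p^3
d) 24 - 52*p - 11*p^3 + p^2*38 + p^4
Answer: d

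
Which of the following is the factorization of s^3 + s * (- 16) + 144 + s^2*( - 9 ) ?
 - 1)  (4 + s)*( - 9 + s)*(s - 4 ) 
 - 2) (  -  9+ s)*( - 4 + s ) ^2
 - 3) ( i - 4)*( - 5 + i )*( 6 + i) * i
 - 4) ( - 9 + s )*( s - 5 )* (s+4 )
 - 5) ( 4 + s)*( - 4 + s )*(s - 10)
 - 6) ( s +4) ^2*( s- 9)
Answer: 1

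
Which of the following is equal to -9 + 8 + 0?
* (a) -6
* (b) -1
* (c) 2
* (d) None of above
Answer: b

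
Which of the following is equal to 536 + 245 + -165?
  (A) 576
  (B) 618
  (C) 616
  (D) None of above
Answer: C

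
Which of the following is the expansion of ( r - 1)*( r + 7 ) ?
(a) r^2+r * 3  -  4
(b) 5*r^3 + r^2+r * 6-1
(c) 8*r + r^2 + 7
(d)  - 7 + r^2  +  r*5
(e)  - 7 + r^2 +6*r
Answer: e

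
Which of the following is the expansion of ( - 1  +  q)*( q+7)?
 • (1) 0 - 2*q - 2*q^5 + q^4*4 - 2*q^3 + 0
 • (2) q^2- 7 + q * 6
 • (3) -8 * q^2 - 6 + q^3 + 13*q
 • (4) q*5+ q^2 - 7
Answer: 2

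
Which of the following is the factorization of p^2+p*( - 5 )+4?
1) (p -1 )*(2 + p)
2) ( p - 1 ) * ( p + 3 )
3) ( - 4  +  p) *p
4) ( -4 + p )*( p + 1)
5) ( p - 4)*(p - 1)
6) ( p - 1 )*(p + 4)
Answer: 5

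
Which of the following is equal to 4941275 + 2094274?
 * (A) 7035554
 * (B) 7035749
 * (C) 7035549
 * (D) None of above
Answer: C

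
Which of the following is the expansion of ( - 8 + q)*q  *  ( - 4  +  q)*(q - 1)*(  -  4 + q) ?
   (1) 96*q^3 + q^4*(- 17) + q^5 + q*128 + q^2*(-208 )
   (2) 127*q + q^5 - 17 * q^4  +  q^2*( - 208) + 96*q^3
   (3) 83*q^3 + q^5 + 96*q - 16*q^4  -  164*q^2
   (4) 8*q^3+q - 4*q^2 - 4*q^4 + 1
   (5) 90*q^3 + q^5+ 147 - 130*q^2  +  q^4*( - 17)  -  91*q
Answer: 1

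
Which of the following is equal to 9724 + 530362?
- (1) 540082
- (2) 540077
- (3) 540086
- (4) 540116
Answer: 3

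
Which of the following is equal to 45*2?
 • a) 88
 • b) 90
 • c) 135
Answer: b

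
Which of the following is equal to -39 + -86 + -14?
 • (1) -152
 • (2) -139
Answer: 2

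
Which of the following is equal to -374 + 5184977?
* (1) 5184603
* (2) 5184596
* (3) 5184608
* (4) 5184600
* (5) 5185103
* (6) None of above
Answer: 1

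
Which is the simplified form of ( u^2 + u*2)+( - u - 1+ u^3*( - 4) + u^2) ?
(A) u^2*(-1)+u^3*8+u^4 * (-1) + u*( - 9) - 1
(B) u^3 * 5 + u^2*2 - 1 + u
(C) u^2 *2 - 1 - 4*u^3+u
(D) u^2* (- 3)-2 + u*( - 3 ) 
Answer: C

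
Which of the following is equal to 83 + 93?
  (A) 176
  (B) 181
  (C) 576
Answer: A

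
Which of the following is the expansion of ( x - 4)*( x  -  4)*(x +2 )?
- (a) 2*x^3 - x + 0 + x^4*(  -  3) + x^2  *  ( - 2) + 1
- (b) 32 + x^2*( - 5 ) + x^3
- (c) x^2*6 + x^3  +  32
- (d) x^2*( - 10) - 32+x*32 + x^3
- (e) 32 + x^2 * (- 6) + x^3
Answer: e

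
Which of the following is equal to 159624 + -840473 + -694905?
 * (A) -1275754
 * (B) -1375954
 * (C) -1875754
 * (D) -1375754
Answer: D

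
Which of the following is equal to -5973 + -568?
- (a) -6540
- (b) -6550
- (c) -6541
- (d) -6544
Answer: c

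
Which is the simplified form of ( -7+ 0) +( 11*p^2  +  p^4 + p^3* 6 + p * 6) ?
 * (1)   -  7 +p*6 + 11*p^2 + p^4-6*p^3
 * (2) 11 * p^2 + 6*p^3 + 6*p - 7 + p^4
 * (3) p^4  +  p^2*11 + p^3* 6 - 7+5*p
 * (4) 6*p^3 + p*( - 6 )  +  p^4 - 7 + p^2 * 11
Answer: 2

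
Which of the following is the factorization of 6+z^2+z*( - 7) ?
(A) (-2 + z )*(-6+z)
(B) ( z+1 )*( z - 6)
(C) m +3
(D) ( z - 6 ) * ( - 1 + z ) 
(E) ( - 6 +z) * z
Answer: D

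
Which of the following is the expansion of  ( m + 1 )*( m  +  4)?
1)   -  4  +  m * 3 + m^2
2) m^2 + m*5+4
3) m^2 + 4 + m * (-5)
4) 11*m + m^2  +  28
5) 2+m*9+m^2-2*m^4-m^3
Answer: 2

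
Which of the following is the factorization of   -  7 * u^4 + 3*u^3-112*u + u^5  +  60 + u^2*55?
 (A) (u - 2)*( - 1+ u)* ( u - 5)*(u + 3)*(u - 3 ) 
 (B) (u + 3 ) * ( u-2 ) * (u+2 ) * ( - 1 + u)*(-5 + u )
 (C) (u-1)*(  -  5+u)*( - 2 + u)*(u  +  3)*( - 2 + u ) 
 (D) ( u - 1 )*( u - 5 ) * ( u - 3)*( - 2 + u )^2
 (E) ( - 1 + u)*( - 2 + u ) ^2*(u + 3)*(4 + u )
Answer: C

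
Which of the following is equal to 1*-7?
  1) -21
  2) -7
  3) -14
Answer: 2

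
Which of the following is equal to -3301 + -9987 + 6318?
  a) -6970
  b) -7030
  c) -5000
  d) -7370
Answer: a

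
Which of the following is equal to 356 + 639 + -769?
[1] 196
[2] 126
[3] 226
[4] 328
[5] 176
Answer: 3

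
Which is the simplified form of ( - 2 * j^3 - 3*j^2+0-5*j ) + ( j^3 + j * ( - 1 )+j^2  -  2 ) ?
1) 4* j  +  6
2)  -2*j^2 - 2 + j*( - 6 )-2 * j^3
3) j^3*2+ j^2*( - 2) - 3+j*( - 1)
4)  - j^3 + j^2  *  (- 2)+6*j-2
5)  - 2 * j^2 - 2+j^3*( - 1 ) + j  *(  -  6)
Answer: 5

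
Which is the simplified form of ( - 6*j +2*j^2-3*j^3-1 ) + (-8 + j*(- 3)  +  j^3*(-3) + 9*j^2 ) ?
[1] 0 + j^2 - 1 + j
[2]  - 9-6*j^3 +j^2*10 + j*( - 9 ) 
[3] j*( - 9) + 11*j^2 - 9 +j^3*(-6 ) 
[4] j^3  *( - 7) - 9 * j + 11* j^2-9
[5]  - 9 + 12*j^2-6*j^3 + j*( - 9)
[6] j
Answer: 3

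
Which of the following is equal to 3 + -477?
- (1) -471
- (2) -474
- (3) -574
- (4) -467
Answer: 2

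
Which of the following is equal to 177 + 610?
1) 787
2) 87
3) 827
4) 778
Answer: 1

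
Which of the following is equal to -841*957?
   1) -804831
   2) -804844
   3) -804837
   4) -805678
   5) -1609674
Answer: 3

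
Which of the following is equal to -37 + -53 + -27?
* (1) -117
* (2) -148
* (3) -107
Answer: 1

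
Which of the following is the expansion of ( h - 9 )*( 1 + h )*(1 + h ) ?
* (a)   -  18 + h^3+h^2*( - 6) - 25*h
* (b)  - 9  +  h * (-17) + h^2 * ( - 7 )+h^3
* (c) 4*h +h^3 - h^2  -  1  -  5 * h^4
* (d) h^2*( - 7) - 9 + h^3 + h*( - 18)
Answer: b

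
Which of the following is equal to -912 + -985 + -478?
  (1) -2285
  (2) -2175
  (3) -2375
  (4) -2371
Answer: 3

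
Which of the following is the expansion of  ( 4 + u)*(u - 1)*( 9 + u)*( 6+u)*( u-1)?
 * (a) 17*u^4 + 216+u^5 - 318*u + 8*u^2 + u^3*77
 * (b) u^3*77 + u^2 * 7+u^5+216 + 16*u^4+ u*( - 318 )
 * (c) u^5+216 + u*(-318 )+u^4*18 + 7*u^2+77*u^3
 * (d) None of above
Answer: d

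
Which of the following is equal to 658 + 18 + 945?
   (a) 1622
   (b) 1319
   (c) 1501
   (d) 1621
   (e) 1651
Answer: d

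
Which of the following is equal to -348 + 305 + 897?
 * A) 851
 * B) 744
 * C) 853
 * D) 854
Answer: D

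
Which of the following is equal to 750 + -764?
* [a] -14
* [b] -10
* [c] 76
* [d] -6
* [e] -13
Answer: a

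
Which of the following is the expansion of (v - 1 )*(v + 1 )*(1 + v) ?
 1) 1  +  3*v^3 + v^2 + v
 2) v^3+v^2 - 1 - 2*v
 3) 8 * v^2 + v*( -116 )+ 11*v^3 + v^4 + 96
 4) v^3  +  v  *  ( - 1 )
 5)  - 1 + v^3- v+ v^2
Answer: 5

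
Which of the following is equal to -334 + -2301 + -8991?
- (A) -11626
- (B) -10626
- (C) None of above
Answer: A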